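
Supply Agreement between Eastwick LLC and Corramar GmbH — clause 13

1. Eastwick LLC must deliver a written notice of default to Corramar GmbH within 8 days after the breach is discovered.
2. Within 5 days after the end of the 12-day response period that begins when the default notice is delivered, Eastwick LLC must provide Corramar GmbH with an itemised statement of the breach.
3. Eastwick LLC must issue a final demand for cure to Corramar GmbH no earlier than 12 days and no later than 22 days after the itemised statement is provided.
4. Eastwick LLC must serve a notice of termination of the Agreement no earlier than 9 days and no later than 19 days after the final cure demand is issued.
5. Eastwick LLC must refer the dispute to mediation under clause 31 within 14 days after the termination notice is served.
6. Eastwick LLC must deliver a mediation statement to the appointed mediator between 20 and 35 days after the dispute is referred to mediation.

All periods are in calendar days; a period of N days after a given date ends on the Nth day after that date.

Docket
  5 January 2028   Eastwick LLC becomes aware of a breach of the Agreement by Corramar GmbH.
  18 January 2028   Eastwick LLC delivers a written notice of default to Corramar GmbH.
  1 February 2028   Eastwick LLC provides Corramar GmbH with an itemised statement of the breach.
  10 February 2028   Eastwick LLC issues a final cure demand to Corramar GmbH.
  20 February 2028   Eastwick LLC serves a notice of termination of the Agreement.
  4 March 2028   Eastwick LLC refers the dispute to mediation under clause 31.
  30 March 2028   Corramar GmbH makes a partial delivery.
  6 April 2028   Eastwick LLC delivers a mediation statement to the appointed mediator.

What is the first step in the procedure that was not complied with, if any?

Step 1

Step 1 — counting 8 days from 5 January 2028 (when the breach is discovered) gives a deadline of 13 January 2028; 18 January 2028 misses that deadline by 5 days.
The procedure was therefore not followed at step 1.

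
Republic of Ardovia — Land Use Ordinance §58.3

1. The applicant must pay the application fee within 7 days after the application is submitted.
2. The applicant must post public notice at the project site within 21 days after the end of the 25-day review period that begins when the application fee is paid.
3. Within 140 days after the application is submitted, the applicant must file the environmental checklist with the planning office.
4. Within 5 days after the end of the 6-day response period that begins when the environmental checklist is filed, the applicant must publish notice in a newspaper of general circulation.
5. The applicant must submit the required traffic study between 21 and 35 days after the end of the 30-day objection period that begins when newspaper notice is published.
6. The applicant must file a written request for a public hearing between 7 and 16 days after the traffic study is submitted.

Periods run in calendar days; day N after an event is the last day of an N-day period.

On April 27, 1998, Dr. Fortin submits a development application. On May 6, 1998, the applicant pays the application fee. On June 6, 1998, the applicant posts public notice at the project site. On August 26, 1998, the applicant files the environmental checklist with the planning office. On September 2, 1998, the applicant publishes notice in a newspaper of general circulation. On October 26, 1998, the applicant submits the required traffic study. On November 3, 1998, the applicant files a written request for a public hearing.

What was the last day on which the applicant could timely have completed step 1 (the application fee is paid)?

May 4, 1998

Step 1 runs from April 27, 1998, when the application is submitted. 7 days after April 27, 1998 is May 4, 1998.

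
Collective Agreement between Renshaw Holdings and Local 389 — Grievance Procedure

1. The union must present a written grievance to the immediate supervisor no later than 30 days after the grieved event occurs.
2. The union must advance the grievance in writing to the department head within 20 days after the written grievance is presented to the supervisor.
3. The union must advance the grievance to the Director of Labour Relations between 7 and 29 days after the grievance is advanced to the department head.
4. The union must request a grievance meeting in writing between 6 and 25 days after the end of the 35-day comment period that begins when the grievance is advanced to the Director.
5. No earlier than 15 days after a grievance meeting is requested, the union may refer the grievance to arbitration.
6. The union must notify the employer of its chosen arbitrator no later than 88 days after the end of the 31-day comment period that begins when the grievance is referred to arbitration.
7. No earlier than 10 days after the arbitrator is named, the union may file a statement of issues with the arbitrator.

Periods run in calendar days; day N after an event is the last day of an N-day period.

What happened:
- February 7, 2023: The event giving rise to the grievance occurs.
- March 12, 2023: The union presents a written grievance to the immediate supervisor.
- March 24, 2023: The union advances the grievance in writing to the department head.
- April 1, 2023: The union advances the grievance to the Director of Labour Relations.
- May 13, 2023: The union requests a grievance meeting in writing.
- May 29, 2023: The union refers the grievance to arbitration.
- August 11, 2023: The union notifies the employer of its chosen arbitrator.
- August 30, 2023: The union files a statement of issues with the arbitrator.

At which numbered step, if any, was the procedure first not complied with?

Step 1: 30 days after February 7, 2023 (when the grieved event occurs) is March 9, 2023; done March 12, 2023 — 3 days late.

Step 1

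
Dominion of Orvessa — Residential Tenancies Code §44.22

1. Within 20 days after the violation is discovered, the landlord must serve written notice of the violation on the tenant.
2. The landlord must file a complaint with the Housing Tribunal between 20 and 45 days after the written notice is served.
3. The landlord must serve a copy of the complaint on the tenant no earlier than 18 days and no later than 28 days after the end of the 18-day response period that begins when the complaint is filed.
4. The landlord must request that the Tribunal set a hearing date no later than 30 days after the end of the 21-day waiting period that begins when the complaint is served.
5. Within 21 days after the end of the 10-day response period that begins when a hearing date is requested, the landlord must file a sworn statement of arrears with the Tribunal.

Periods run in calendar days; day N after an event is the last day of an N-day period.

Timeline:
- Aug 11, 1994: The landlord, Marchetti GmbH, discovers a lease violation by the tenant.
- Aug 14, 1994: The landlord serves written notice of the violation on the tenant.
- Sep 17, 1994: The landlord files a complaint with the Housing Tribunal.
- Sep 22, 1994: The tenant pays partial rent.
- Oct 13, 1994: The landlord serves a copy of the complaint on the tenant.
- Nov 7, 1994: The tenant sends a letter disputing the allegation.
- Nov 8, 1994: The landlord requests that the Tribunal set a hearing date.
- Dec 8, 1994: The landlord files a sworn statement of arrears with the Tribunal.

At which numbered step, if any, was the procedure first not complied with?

Step 1: 20 days after Aug 11, 1994 (when the violation is discovered) is Aug 31, 1994; Aug 14, 1994 is within that limit.
Step 2: the window is 20–45 days after Aug 14, 1994 (when the written notice is served), so Sep 3, 1994 through Sep 28, 1994; done Sep 17, 1994 — within the window.
Step 3: the window is 18–28 days after Oct 5, 1994 (end of the 18-day response period, which began when the complaint is filed on Sep 17, 1994), so Oct 23, 1994 through Nov 2, 1994; Oct 13, 1994 is 10 days too early.
The analysis stops there.

Step 3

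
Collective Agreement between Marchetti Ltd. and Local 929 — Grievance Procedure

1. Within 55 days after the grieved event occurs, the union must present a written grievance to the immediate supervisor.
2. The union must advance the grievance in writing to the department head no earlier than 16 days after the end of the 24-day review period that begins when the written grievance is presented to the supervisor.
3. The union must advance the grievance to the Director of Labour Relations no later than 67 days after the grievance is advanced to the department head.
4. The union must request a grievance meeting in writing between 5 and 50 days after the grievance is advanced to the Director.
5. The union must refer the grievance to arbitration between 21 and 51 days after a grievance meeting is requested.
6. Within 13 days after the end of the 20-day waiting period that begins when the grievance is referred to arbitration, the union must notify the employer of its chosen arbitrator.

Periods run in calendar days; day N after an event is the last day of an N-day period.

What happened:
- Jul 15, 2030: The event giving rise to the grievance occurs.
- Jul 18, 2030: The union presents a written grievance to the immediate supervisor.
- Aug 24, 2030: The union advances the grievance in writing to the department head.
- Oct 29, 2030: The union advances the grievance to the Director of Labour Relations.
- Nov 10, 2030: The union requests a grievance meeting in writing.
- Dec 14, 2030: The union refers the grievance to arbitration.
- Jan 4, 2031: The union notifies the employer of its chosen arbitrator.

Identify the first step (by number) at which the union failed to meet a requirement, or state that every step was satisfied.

Step 1 — counting 55 days from Jul 15, 2030 (when the grieved event occurs) gives a deadline of Sep 8, 2030; completed Jul 18, 2030, before the deadline.
Step 2 — must wait 16 days from Aug 11, 2030 (end of the 24-day review period, which began when the written grievance is presented to the supervisor on Jul 18, 2030), so not before Aug 27, 2030; done Aug 24, 2030 — 3 days too early.
Later steps need not be reached.

Step 2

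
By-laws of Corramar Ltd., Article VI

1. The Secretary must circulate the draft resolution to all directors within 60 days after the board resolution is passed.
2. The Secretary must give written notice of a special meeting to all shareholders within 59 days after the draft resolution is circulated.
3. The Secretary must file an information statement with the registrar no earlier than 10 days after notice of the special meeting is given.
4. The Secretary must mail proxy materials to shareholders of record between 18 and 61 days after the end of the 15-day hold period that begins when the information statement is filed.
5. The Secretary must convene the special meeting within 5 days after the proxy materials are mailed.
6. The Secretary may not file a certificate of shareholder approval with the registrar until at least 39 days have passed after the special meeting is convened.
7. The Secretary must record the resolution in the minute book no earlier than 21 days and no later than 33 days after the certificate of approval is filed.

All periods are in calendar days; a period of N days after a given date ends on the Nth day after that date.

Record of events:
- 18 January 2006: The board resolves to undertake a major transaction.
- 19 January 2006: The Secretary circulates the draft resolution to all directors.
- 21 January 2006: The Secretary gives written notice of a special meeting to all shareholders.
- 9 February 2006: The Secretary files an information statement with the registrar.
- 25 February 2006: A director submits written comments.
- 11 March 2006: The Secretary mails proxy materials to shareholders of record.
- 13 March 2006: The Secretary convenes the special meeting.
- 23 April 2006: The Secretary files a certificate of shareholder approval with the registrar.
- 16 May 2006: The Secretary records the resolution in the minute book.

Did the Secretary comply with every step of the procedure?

Step 1 — counting 60 days from 18 January 2006 (when the board resolution is passed) gives a deadline of 19 March 2006; done 19 January 2006 — timely.
Step 2 — counting 59 days from 19 January 2006 (when the draft resolution is circulated) gives a deadline of 19 March 2006; completed 21 January 2006, before the deadline.
Step 3 — must wait 10 days from 21 January 2006 (when notice of the special meeting is given), so not before 31 January 2006; done 9 February 2006, after the minimum wait.
Step 4 — 18 and 61 days from 24 February 2006 (end of the 15-day hold period, which began when the information statement is filed on 9 February 2006) are 14 March 2006 and 26 April 2006 respectively; done 11 March 2006 — 3 days before the window opened.
No need to go further; step 4 was not satisfied.

No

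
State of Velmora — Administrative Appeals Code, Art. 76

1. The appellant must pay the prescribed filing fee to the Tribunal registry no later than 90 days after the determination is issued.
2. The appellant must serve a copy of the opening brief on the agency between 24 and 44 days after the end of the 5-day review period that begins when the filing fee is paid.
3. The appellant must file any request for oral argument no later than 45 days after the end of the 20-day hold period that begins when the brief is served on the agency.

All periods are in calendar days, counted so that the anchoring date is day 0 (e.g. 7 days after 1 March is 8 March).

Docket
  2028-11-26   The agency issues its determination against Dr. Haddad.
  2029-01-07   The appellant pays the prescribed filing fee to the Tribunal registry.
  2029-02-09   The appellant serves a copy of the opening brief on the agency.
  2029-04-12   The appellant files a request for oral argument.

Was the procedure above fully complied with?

Step 1 — counting 90 days from 2028-11-26 (when the determination is issued) gives a deadline of 2029-02-24; done 2029-01-07 — timely.
Step 2 — 24 and 44 days from 2029-01-12 (end of the 5-day review period, which began when the filing fee is paid on 2029-01-07) are 2029-02-05 and 2029-02-25 respectively; done 2029-02-09, which is between those dates.
Step 3 — counting 45 days from 2029-03-01 (end of the 20-day hold period, which began when the brief is served on the agency on 2029-02-09) gives a deadline of 2029-04-15; completed 2029-04-12, before the deadline.

Yes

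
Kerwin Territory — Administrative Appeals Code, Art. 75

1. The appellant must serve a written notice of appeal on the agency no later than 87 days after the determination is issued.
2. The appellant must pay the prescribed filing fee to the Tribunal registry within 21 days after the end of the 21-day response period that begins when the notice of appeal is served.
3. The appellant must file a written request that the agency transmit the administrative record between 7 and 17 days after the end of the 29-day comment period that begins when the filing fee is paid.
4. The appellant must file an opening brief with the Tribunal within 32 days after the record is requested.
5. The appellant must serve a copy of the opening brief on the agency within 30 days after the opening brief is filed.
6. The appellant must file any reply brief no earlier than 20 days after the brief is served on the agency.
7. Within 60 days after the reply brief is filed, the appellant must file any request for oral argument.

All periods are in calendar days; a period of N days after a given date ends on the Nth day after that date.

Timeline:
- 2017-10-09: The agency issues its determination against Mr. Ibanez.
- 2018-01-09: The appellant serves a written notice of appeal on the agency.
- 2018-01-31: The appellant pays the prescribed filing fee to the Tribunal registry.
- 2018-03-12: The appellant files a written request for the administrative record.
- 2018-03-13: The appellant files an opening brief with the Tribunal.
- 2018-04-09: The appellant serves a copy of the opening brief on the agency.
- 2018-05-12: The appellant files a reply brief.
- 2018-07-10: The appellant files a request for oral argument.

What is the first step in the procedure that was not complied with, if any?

Step 1 — counting 87 days from 2017-10-09 (when the determination is issued) gives a deadline of 2018-01-04; done 2018-01-09 — 5 days late.
The analysis stops there.

Step 1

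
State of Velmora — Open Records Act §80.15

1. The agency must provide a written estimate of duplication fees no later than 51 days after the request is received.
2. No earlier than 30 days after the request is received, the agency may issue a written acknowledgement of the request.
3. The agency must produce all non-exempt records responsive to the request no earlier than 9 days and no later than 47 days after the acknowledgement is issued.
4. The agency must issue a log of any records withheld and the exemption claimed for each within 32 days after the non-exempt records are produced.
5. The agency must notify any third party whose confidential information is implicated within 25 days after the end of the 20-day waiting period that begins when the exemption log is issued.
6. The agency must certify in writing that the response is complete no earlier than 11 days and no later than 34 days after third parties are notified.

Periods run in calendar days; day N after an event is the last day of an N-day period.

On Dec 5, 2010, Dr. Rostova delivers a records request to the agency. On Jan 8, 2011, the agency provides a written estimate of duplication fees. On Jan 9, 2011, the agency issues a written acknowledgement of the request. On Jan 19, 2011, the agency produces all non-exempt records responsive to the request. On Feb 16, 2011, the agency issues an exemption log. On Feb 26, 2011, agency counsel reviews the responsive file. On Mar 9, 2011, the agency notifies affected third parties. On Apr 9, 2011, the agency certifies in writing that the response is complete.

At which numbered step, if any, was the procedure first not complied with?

Step 1 — counting 51 days from Dec 5, 2010 (when the request is received) gives a deadline of Jan 25, 2011; done Jan 8, 2011 — timely.
Step 2 — must wait 30 days from Dec 5, 2010 (when the request is received), so not before Jan 4, 2011; done Jan 9, 2011 — permitted.
Step 3 — 9 and 47 days from Jan 9, 2011 (when the acknowledgement is issued) are Jan 18, 2011 and Feb 25, 2011 respectively; done Jan 19, 2011 — within the window.
Step 4 — counting 32 days from Jan 19, 2011 (when the non-exempt records are produced) gives a deadline of Feb 20, 2011; done Feb 16, 2011 — timely.
Step 5 — counting 25 days from Mar 8, 2011 (end of the 20-day waiting period, which began when the exemption log is issued on Feb 16, 2011) gives a deadline of Apr 2, 2011; Mar 9, 2011 is within that limit.
Step 6 — 11 and 34 days from Mar 9, 2011 (when third parties are notified) are Mar 20, 2011 and Apr 12, 2011 respectively; Apr 9, 2011 falls inside that range.

None — every step was satisfied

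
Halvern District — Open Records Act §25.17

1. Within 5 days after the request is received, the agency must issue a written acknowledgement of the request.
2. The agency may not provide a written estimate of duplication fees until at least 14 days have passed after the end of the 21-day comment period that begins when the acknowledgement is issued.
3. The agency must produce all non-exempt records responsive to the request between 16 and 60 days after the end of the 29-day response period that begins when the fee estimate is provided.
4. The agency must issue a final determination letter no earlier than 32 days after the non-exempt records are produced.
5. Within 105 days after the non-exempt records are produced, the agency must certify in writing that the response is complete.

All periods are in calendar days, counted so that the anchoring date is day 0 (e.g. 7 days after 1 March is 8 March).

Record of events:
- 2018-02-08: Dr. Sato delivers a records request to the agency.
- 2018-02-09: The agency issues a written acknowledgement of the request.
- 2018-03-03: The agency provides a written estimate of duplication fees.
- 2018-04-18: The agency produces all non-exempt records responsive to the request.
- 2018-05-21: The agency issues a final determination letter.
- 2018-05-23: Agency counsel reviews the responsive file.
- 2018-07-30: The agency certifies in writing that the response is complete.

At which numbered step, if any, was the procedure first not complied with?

Step 1 — counting 5 days from 2018-02-08 (when the request is received) gives a deadline of 2018-02-13; done 2018-02-09 — timely.
Step 2 — must wait 14 days from 2018-03-02 (end of the 21-day comment period, which began when the acknowledgement is issued on 2018-02-09), so not before 2018-03-16; done 2018-03-03 — 13 days too early.

Step 2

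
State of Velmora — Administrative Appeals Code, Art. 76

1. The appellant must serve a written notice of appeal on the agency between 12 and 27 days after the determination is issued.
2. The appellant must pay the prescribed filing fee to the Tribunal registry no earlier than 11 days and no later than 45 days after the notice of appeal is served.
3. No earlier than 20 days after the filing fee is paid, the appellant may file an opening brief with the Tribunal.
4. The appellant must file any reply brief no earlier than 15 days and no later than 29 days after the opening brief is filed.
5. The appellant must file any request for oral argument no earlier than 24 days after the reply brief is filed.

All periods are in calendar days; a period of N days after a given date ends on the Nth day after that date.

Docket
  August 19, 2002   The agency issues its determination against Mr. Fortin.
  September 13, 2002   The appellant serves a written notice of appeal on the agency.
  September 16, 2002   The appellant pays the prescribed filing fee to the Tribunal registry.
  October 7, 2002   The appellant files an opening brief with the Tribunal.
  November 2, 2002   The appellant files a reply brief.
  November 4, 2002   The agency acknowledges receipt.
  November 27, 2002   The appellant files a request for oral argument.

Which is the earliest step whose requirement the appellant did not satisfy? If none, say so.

(1) the permitted window runs from August 19, 2002 + 12 = August 31, 2002 to August 19, 2002 + 27 = September 15, 2002; done September 13, 2002 — within the window.
(2) the permitted window runs from September 13, 2002 + 11 = September 24, 2002 to September 13, 2002 + 45 = October 28, 2002; September 16, 2002 is 8 days too early.

Step 2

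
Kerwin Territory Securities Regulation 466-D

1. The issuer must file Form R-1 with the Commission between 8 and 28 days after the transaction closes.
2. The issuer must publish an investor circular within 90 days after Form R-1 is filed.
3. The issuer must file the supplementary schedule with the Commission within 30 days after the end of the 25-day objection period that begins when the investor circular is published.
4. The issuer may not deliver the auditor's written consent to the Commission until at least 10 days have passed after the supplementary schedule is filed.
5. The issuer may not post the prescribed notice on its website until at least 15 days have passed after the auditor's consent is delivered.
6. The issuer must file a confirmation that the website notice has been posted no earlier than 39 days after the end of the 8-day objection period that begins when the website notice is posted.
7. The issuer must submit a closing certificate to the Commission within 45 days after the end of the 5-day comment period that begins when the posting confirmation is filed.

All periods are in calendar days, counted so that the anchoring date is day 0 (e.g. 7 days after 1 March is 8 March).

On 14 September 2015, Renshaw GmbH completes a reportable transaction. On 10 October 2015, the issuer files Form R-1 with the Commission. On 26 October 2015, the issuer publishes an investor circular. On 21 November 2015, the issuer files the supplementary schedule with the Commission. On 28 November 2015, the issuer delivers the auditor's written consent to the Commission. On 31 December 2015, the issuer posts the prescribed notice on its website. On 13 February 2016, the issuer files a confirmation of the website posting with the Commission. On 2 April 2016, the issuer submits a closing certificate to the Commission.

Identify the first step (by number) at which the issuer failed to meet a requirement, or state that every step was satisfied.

Step 4

Step 1: the window is 8–28 days after 14 September 2015 (when the transaction closes), so 22 September 2015 through 12 October 2015; 10 October 2015 falls inside that range.
Step 2: 90 days after 10 October 2015 (when Form R-1 is filed) is 8 January 2016; completed 26 October 2015, before the deadline.
Step 3: 30 days after 20 November 2015 (end of the 25-day objection period, which began when the investor circular is published on 26 October 2015) is 20 December 2015; completed 21 November 2015, before the deadline.
Step 4: the earliest permitted date is 10 days after 21 November 2015 (when the supplementary schedule is filed), i.e. 1 December 2015; 28 November 2015 is 3 days before the earliest permitted date.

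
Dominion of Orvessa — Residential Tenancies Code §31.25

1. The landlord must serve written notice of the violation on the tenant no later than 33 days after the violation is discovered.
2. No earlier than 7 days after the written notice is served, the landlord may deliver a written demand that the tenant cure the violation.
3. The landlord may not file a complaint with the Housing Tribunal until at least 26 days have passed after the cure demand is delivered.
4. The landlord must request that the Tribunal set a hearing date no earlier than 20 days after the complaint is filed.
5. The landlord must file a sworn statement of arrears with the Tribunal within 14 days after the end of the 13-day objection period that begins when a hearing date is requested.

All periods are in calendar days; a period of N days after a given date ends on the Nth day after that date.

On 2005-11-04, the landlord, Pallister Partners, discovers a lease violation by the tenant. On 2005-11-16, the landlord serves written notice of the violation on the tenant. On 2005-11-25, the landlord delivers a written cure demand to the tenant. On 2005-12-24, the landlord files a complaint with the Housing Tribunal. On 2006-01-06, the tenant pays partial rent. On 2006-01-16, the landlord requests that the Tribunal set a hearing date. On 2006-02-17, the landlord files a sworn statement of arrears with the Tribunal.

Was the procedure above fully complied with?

No

(1) due by 2005-11-04 + 33 days = 2005-12-07; completed 2005-11-16, before the deadline.
(2) permitted from 2005-11-16 + 7 days = 2005-11-23 onward; done 2005-11-25, after the minimum wait.
(3) permitted from 2005-11-25 + 26 days = 2005-12-21 onward; done 2005-12-24 — permitted.
(4) permitted from 2005-12-24 + 20 days = 2006-01-13 onward; done 2006-01-16 — permitted.
(5) due by 2006-01-29 + 14 days = 2006-02-12; done 2006-02-17 — 5 days late.
That is the first point of non-compliance.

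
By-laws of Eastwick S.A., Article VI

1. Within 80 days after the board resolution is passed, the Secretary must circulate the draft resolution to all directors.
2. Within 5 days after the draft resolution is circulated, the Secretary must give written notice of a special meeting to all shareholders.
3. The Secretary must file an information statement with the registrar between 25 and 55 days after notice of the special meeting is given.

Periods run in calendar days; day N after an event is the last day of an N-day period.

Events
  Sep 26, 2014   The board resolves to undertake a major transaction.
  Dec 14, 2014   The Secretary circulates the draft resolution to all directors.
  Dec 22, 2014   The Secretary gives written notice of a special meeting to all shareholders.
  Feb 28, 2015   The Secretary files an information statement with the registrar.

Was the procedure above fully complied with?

No

(1) due by Sep 26, 2014 + 80 days = Dec 15, 2014; Dec 14, 2014 is within that limit.
(2) due by Dec 14, 2014 + 5 days = Dec 19, 2014; Dec 22, 2014 misses that deadline by 3 days.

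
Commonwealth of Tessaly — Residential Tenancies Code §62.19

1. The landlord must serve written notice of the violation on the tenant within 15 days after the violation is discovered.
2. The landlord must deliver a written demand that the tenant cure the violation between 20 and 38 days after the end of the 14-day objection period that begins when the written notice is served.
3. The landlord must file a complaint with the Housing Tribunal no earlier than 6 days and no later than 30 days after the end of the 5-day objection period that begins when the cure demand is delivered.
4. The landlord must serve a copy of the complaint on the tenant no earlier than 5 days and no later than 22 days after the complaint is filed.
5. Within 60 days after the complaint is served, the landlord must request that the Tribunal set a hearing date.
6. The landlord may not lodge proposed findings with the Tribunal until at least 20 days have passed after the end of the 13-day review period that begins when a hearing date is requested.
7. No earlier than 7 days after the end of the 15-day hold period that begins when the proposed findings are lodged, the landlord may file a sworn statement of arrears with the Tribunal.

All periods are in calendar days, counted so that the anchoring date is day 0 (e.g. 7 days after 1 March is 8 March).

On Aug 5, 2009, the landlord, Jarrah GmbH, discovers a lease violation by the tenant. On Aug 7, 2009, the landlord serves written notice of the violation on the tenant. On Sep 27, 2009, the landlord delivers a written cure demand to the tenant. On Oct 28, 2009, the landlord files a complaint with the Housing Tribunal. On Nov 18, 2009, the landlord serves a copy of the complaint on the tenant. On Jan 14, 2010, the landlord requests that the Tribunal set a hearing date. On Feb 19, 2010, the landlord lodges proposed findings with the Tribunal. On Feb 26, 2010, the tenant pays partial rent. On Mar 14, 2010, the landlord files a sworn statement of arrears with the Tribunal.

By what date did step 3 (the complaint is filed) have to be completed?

The cure demand is delivered on Sep 27, 2009; the 5-day objection period therefore ends Oct 2, 2009, and step 3 runs from that date. The window is 6–30 days after Oct 2, 2009; it closes on Nov 1, 2009.

Nov 1, 2009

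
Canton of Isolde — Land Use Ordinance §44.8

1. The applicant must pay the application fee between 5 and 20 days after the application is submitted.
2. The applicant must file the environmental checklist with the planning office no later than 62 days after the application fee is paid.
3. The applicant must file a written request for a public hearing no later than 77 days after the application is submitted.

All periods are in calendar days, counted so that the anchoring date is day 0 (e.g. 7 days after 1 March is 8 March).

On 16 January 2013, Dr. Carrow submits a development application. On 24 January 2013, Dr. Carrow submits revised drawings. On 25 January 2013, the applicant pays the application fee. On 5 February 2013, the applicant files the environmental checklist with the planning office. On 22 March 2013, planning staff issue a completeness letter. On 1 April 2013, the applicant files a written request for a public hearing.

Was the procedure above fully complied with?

Yes

(1) the permitted window runs from 16 January 2013 + 5 = 21 January 2013 to 16 January 2013 + 20 = 5 February 2013; 25 January 2013 falls inside that range.
(2) due by 25 January 2013 + 62 days = 28 March 2013; completed 5 February 2013, before the deadline.
(3) due by 16 January 2013 + 77 days = 3 April 2013; completed 1 April 2013, before the deadline.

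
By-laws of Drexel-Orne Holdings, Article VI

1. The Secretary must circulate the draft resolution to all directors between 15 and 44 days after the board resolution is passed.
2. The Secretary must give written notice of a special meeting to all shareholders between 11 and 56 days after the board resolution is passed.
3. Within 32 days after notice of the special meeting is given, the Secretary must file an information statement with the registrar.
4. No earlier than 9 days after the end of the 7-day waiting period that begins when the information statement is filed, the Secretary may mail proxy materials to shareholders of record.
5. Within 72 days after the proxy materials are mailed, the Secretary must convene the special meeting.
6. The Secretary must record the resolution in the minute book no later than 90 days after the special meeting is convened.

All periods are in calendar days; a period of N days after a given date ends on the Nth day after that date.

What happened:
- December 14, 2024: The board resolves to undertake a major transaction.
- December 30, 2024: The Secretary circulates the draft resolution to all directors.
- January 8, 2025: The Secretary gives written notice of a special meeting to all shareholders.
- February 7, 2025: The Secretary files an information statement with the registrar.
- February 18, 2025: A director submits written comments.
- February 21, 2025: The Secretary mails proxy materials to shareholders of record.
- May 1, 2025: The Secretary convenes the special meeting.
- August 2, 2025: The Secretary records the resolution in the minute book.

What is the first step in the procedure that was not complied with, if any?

Step 1: the window is 15–44 days after December 14, 2024 (when the board resolution is passed), so December 29, 2024 through January 27, 2025; done December 30, 2024 — within the window.
Step 2: the window is 11–56 days after December 14, 2024 (when the board resolution is passed), so December 25, 2024 through February 8, 2025; done January 8, 2025 — within the window.
Step 3: 32 days after January 8, 2025 (when notice of the special meeting is given) is February 9, 2025; done February 7, 2025 — timely.
Step 4: the earliest permitted date is 9 days after February 14, 2025 (end of the 7-day waiting period, which began when the information statement is filed on February 7, 2025), i.e. February 23, 2025; February 21, 2025 is 2 days before the earliest permitted date.

Step 4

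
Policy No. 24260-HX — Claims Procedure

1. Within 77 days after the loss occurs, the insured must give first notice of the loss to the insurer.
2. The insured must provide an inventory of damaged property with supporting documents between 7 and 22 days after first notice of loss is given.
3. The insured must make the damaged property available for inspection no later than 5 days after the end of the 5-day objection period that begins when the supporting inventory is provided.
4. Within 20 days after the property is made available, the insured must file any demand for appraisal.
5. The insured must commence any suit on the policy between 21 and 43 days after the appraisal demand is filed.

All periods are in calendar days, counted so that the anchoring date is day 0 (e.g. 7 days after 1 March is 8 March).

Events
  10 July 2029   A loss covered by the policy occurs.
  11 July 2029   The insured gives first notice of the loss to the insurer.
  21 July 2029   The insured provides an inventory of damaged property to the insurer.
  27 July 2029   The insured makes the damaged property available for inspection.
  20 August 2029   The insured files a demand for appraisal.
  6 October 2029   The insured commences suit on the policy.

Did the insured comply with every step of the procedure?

Step 1 — counting 77 days from 10 July 2029 (when the loss occurs) gives a deadline of 25 September 2029; done 11 July 2029 — timely.
Step 2 — 7 and 22 days from 11 July 2029 (when first notice of loss is given) are 18 July 2029 and 2 August 2029 respectively; 21 July 2029 falls inside that range.
Step 3 — counting 5 days from 26 July 2029 (end of the 5-day objection period, which began when the supporting inventory is provided on 21 July 2029) gives a deadline of 31 July 2029; completed 27 July 2029, before the deadline.
Step 4 — counting 20 days from 27 July 2029 (when the property is made available) gives a deadline of 16 August 2029; not done until 20 August 2029, 4 days after the deadline.
No need to go further; step 4 was not satisfied.

No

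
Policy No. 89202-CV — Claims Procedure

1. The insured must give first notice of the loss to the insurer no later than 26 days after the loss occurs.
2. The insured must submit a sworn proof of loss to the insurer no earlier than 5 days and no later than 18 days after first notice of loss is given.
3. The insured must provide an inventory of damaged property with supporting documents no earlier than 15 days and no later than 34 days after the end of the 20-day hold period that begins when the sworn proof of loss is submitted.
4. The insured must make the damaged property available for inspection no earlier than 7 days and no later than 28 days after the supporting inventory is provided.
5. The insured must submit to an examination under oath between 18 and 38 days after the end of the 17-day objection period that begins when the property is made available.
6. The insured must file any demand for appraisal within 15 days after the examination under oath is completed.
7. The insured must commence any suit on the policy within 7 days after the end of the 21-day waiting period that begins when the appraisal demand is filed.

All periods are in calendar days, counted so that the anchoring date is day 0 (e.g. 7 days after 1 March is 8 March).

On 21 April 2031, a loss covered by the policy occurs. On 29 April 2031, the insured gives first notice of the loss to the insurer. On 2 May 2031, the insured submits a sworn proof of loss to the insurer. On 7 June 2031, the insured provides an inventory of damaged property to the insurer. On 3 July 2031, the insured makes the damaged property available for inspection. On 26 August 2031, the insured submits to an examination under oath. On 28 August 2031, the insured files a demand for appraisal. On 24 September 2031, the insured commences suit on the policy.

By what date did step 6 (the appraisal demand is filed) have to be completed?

Step 6 runs from 26 August 2031, when the examination under oath is completed. 15 days after 26 August 2031 is 10 September 2031.

10 September 2031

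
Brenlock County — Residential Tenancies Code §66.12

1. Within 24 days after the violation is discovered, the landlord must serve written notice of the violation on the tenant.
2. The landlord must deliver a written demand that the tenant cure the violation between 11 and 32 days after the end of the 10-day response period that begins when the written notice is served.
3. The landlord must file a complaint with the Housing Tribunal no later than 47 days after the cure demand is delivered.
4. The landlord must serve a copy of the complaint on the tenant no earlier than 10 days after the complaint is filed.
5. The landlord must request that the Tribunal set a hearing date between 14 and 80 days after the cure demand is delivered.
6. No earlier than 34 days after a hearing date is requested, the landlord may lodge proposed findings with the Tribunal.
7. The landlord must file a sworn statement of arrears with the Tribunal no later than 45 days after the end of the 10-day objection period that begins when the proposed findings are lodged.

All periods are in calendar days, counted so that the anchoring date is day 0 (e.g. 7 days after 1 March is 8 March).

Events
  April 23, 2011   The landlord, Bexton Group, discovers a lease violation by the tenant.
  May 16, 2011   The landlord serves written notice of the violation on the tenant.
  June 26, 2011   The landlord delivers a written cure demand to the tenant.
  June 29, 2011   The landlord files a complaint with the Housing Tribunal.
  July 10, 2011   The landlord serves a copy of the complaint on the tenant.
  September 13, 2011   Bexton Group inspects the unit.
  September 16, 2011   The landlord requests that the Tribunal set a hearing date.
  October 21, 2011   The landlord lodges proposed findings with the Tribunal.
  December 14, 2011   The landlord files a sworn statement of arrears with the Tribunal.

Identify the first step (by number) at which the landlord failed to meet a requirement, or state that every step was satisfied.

(1) due by April 23, 2011 + 24 days = May 17, 2011; completed May 16, 2011, before the deadline.
(2) the permitted window runs from May 26, 2011 + 11 = June 6, 2011 to May 26, 2011 + 32 = June 27, 2011; done June 26, 2011, which is between those dates.
(3) due by June 26, 2011 + 47 days = August 12, 2011; done June 29, 2011 — timely.
(4) permitted from June 29, 2011 + 10 days = July 9, 2011 onward; July 10, 2011 is on or after that date.
(5) the permitted window runs from June 26, 2011 + 14 = July 10, 2011 to June 26, 2011 + 80 = September 14, 2011; done September 16, 2011 — 2 days after the window closed.

Step 5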